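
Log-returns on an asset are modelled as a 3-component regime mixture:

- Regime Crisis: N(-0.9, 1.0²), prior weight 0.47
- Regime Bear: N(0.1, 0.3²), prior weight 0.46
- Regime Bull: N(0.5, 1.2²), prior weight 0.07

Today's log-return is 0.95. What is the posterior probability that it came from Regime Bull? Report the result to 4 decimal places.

0.3256

By Bayes' theorem, P(k | x) = w_k f_k(x) / Σ_j w_j f_j(x).
Evaluate each component's likelihood at the observed value:
  p_Crisis = (1/(1.0·√(2π)))·exp(−(0.95−-0.9)²/(2·1.0²)) = 0.398942·exp(-1.71125) = 0.0720649
  p_Bear = (1/(0.3·√(2π)))·exp(−(0.95−0.1)²/(2·0.3²)) = 1.329808·exp(-4.01389) = 0.0240203
  p_Bull = (1/(1.2·√(2π)))·exp(−(0.95−0.5)²/(2·1.2²)) = 0.332452·exp(-0.07031) = 0.309879
Multiply by the mixture weights:
  w_Crisis·p_Crisis = 0.47 × 0.0720649 = 0.0338705
  w_Bear·p_Bear = 0.46 × 0.0240203 = 0.0110494
  w_Bull·p_Bull = 0.07 × 0.309879 = 0.0216915
Marginal: 0.0338705 + 0.0110494 + 0.0216915 = 0.0666114
So the posterior for Regime Bull is 0.0216915 / 0.0666114 ≈ 0.3256.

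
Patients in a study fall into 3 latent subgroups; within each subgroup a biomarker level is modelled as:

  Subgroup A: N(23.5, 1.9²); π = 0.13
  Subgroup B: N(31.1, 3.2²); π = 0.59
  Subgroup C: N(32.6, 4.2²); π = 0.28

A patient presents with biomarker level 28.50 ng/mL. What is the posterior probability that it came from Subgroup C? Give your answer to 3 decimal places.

By Bayes' theorem, P(k | x) = π_k f_k(x) / Σ_j π_j f_j(x).
Component likelihoods at x = 28.50 ng/mL:
  L_A = (1/(1.9·√(2π)))·exp(−(28.50−23.5)²/(2·1.9²)) = 0.209970·exp(-3.46260) = 0.00658213
  L_B = (1/(3.2·√(2π)))·exp(−(28.50−31.1)²/(2·3.2²)) = 0.124669·exp(-0.33008) = 0.0896208
  L_C = (1/(4.2·√(2π)))·exp(−(28.50−32.6)²/(2·4.2²)) = 0.094986·exp(-0.47647) = 0.0589835
Multiply by the mixture weights:
  π_A·L_A = 0.13 × 0.00658213 = 0.000855677
  π_B·L_B = 0.59 × 0.0896208 = 0.0528763
  π_C·L_C = 0.28 × 0.0589835 = 0.0165154
Evidence: 0.000855677 + 0.0528763 + 0.0165154 = 0.0702474
Responsibility of Subgroup C: 0.0165154 / 0.0702474 ≈ 0.235

0.235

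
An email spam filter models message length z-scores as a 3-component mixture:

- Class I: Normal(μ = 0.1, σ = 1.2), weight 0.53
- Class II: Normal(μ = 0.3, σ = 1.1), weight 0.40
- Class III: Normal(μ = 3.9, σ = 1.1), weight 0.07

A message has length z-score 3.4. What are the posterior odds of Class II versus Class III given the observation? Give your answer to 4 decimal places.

0.1195

Only the two components matter; the odds are (w_i f_i(x)) / (w_j f_j(x)).
Evaluate each component's likelihood at the observed value:
  p_I = (1/(1.2·√(2π)))·exp(−(3.4−0.1)²/(2·1.2²)) = 0.332452·exp(-3.78125) = 0.00757797
  p_II = (1/(1.1·√(2π)))·exp(−(3.4−0.3)²/(2·1.1²)) = 0.362675·exp(-3.97107) = 0.00683757
  p_III = (1/(1.1·√(2π)))·exp(−(3.4−3.9)²/(2·1.1²)) = 0.362675·exp(-0.10331) = 0.327079
0.00273503 / 0.0228955 ≈ 0.1195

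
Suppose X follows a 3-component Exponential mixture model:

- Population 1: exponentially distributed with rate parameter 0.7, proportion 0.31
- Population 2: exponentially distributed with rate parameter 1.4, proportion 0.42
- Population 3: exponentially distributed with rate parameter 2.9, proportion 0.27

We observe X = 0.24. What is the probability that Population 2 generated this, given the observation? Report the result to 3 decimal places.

0.423

The responsibility of component k is P(Z=k) f_k(x) divided by Σ_j P(Z=j) f_j(x).
Exponential densities:
  f_1 = 0.7·e^(−0.7·0.24) = 0.7·e^(−0.1680) = 0.591748
  f_2 = 1.4·e^(−1.4·0.24) = 1.4·e^(−0.3360) = 1.00047
  f_3 = 2.9·e^(−2.9·0.24) = 2.9·e^(−0.6960) = 1.44587
Prior × likelihood for each component:
  P(Z=1)·f_1 = 0.31 × 0.591748 = 0.183442
  P(Z=2)·f_2 = 0.42 × 1.00047 = 0.420198
  P(Z=3)·f_3 = 0.27 × 1.44587 = 0.390385
Normaliser: 0.183442 + 0.420198 + 0.390385 = 0.994025
So the posterior for Population 2 is 0.420198 / 0.994025 ≈ 0.423.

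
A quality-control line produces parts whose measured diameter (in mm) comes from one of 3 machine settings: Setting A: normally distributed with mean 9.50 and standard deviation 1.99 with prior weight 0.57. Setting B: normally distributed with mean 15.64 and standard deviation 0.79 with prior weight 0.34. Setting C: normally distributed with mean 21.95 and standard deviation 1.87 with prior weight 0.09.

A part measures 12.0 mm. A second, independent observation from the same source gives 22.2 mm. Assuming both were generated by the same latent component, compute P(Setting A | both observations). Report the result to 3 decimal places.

P(component k | x) = π_k·f_k(x) / marginal(x), where marginal(x) = Σ_j π_j·f_j(x).
Since both observations come from the same component, the likelihood for component k is f_k(x₁)·f_k(x₂).
  p_A = [(1/(1.99·√(2π)))·exp(−(12.0−9.50)²/(2·1.99²)) = 0.200474·exp(-0.78912) = 0.0910638] × [2.87023e-10] = 2.61374e-11
  p_B = [(1/(0.79·√(2π)))·exp(−(12.0−15.64)²/(2·0.79²)) = 0.504990·exp(-10.61497) = 1.23954e-05] × [5.37425e-16] = 6.66162e-21
  p_C = [(1/(1.87·√(2π)))·exp(−(12.0−21.95)²/(2·1.87²)) = 0.213338·exp(-14.15575) = 1.51811e-07] × [0.21144] = 3.20989e-08
Weight by the priors:
  π_A·p_A = 0.57 × 2.61374e-11 = 1.48983e-11
  π_B·p_B = 0.34 × 6.66162e-21 = 2.26495e-21
  π_C·p_C = 0.09 × 3.20989e-08 = 2.88891e-09
Denominator: 1.48983e-11 + 2.26495e-21 + 2.88891e-09 = 2.9038e-09
P(Setting A | x₁,x₂) = 1.48983e-11 / 2.9038e-09 ≈ 0.005

0.005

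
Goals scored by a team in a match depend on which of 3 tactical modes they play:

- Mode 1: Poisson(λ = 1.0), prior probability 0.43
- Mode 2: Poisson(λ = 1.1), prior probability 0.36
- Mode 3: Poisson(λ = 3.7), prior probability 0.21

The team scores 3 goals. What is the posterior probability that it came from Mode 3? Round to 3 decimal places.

0.453

The responsibility of component k is P(Z=k) f_k(x) divided by Σ_j P(Z=j) f_j(x).
Evaluate each component's likelihood at the observed value:
  p_1 = e^(−1.0)·1.0^3/3! = 0.0613132
  p_2 = e^(−1.1)·1.1^3/3! = 0.0738419
  p_3 = e^(−3.7)·3.7^3/3! = 0.20872
Prior × likelihood for each component:
  P(Z=1)·p_1 = 0.43 × 0.0613132 = 0.0263647
  P(Z=2)·p_2 = 0.36 × 0.0738419 = 0.0265831
  P(Z=3)·p_3 = 0.21 × 0.20872 = 0.0438312
Marginal: 0.0263647 + 0.0265831 + 0.0438312 = 0.096779
So the posterior for Mode 3 is 0.0438312 / 0.096779 ≈ 0.453.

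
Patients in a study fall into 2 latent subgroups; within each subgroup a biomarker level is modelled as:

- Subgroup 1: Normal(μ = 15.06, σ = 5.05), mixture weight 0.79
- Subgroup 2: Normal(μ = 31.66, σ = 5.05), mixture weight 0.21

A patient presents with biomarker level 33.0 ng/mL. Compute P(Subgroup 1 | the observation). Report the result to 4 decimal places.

0.0070

Posterior ∝ prior × likelihood, so P(k | x) ∝ P(Z=k) f_k(x); normalise over all components.
Component likelihoods at x = 33.0 ng/mL:
  L_1 = 0.000143616
  L_2 = 0.0762658
Unnormalised posteriors:
  P(Z=1)·L_1 = 0.79 × 0.000143616 = 0.000113457
  P(Z=2)·L_2 = 0.21 × 0.0762658 = 0.0160158
Marginal: 0.000113457 + 0.0160158 = 0.0161293
P(Subgroup 1 | 33.0 ng/mL) ≈ 0.0070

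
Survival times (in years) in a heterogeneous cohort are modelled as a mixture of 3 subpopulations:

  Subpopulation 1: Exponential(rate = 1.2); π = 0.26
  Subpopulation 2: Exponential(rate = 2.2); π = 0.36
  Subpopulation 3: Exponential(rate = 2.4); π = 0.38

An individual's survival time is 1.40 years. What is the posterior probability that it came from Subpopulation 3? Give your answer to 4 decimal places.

Apply Bayes' rule: the posterior for each component is proportional to its prior times its likelihood at x.
Evaluate each component's likelihood at the observed value:
  p_1 = 1.2·e^(−1.2·1.40) = 1.2·e^(−1.6800) = 0.223649
  p_2 = 2.2·e^(−2.2·1.40) = 2.2·e^(−3.0800) = 0.10111
  p_3 = 2.4·e^(−2.4·1.40) = 2.4·e^(−3.3600) = 0.0833646
Unnormalised posteriors:
  P(Z=1)·p_1 = 0.26 × 0.223649 = 0.0581487
  P(Z=2)·p_2 = 0.36 × 0.10111 = 0.0363997
  P(Z=3)·p_3 = 0.38 × 0.0833646 = 0.0316786
Normaliser: 0.0581487 + 0.0363997 + 0.0316786 = 0.126227
P(Subpopulation 3 | the observation) = 0.0316786 / 0.126227 ≈ 0.2510

0.2510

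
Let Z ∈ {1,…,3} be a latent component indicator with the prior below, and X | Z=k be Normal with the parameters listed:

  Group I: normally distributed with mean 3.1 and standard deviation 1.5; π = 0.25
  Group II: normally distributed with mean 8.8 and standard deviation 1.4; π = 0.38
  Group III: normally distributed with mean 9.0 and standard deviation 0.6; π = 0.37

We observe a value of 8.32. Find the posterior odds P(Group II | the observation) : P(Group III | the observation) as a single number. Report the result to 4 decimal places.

Only the two components matter; the odds are (π_i f_i(x)) / (π_j f_j(x)).
Component likelihoods at x = 8.32:
  L_I = 0.000623848
  L_II = 0.268693
  L_III = 0.34982
Posterior odds = (π_II·L_II) / (π_III·L_III) = (0.38·0.268693) / (0.37·0.34982) = 0.102103 / 0.129434 ≈ 0.7888

0.7888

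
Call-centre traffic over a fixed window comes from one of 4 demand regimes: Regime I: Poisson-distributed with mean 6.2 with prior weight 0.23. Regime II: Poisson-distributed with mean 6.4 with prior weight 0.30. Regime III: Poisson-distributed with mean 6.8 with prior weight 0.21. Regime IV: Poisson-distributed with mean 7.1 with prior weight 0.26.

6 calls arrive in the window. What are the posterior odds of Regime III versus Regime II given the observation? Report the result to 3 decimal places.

0.675

The posterior odds equal the prior odds times the likelihood ratio: (π_i/π_j)·(f_i(x)/f_j(x)).
Poisson probabilities:
  L_I = e^(−6.2)·6.2^6/6! = 0.1601
  L_II = e^(−6.4)·6.4^6/6! = 0.158585
  L_III = e^(−6.8)·6.8^6/6! = 0.152939
  L_IV = e^(−7.1)·7.1^6/6! = 0.1468
0.0321172 / 0.0475756 ≈ 0.675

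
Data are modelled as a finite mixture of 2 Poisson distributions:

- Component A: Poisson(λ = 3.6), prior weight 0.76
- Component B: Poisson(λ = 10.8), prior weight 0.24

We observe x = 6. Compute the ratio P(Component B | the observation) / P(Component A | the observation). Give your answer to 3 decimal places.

0.172

Only the two components matter; the odds are (π_i f_i(x)) / (π_j f_j(x)).
Component likelihoods at x = 6:
  f_A = e^(−3.6)·3.6^6/6! = 0.0826081
  f_B = e^(−10.8)·10.8^6/6! = 0.0449603
Posterior odds = (π_B·f_B) / (π_A·f_A) = (0.24·0.0449603) / (0.76·0.0826081) = 0.0107905 / 0.0627821 ≈ 0.172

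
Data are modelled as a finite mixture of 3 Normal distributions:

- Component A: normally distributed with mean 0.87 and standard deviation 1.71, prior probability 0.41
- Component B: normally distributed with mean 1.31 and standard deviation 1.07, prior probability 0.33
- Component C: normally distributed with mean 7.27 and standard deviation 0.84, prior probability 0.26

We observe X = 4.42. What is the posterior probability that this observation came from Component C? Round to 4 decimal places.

P(component k | x) = π_k·f_k(x) / marginal(x), where marginal(x) = Σ_j π_j·f_j(x).
Evaluate each component's likelihood at the observed value:
  L_A = (1/(1.71·√(2π)))·exp(−(4.42−0.87)²/(2·1.71²)) = 0.233300·exp(-2.15494) = 0.0270419
  L_B = (1/(1.07·√(2π)))·exp(−(4.42−1.31)²/(2·1.07²)) = 0.372843·exp(-4.22399) = 0.00545845
  L_C = (1/(0.84·√(2π)))·exp(−(4.42−7.27)²/(2·0.84²)) = 0.474931·exp(-5.75574) = 0.00150295
Weight by the priors:
  π_A·L_A = 0.41 × 0.0270419 = 0.0110872
  π_B·L_B = 0.33 × 0.00545845 = 0.00180129
  π_C·L_C = 0.26 × 0.00150295 = 0.000390767
Evidence: 0.0110872 + 0.00180129 + 0.000390767 = 0.0132792
P(Component C | x) ≈ 0.0294

0.0294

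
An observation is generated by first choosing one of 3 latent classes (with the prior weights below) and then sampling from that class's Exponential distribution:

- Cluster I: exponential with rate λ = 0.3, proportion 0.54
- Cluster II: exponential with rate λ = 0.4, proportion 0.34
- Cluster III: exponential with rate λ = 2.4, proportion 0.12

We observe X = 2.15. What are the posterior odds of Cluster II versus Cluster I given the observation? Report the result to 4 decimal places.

0.6771

Posterior odds = (w_i f_i(x)) / (w_j f_j(x)); the normalising sum cancels.
Evaluate each component's likelihood at the observed value:
  f_I = 0.3·e^(−0.3·2.15) = 0.3·e^(−0.6450) = 0.157399
  f_II = 0.4·e^(−0.4·2.15) = 0.4·e^(−0.8600) = 0.169265
  f_III = 2.4·e^(−2.4·2.15) = 2.4·e^(−5.1600) = 0.0137801
Odds = (0.34/0.54) × (0.169265/0.157399) = 0.62963 × 1.07539 ≈ 0.6771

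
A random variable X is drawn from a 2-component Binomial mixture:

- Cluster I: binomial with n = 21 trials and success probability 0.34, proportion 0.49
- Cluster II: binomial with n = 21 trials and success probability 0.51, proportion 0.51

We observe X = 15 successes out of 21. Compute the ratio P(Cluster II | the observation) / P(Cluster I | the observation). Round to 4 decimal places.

76.3231

Since P(k|x) ∝ P(Z=k) f_k(x), the posterior odds are P(Z=i) f_i(x) / (P(Z=j) f_j(x)).
Component likelihoods at x = 15 successes out of 21:
  p_I = C(21,15)·0.34^15·0.66^6 = 54264·9.37959e-08·0.082654 = 0.000420687
  p_II = C(21,15)·0.51^15·0.49^6 = 54264·4.10726e-05·0.0138413 = 0.030849
0.015733 / 0.000206137 ≈ 76.3231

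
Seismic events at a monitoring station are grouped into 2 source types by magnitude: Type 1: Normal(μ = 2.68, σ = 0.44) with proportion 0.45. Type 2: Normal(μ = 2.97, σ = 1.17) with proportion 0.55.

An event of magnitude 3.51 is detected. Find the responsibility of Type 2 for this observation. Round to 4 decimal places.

The responsibility of component k is π_k f_k(x) divided by Σ_j π_j f_j(x).
Normal densities:
  p_1 = (1/(0.44·√(2π)))·exp(−(3.51−2.68)²/(2·0.44²)) = 0.906687·exp(-1.77918) = 0.153027
  p_2 = (1/(1.17·√(2π)))·exp(−(3.51−2.97)²/(2·1.17²)) = 0.340976·exp(-0.10651) = 0.306526
Weight by the priors:
  π_1·p_1 = 0.45 × 0.153027 = 0.0688621
  π_2·p_2 = 0.55 × 0.306526 = 0.16859
Sum: 0.0688621 + 0.16859 = 0.237452
P(Type 2 | x) ≈ 0.7100

0.7100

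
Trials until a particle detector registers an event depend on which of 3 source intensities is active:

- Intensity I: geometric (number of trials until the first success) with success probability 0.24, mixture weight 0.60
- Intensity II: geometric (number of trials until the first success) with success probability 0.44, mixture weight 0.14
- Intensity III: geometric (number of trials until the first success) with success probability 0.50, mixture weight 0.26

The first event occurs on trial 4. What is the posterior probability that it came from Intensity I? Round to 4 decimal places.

P(component k | x) = w_k·f_k(x) / marginal(x), where marginal(x) = Σ_j w_j·f_j(x).
Geometric probabilities:
  p_I = 0.105354
  p_II = 0.077271
  p_III = 0.0625
Unnormalised posteriors:
  w_I·p_I = 0.60 × 0.105354 = 0.0632125
  w_II·p_II = 0.14 × 0.077271 = 0.0108179
  w_III·p_III = 0.26 × 0.0625 = 0.01625
Normaliser: 0.0632125 + 0.0108179 + 0.01625 = 0.0902805
P(Intensity I | the observation) = 0.0632125 / 0.0902805 ≈ 0.7002

0.7002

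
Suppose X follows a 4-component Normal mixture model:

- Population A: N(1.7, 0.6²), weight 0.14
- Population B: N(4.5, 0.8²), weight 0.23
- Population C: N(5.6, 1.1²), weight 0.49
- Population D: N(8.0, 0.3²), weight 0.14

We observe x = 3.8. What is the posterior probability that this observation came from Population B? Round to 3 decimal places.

Apply Bayes' rule: the posterior for each component is proportional to its prior times its likelihood at x.
Normal densities:
  p_A = (1/(0.6·√(2π)))·exp(−(3.8−1.7)²/(2·0.6²)) = 0.664904·exp(-6.12500) = 0.00145447
  p_B = (1/(0.8·√(2π)))·exp(−(3.8−4.5)²/(2·0.8²)) = 0.498678·exp(-0.38281) = 0.340069
  p_C = (1/(1.1·√(2π)))·exp(−(3.8−5.6)²/(2·1.1²)) = 0.362675·exp(-1.33884) = 0.0950748
  p_D = (1/(0.3·√(2π)))·exp(−(3.8−8.0)²/(2·0.3²)) = 1.329808·exp(-98.00000) = 3.65536e-43
Prior × likelihood for each component:
  P(Z=A)·p_A = 0.14 × 0.00145447 = 0.000203626
  P(Z=B)·p_B = 0.23 × 0.340069 = 0.0782158
  P(Z=C)·p_C = 0.49 × 0.0950748 = 0.0465866
  P(Z=D)·p_D = 0.14 × 3.65536e-43 = 5.1175e-44
Normaliser: 0.000203626 + 0.0782158 + 0.0465866 + 5.1175e-44 = 0.125006
P(Population B | data) ≈ 0.626

0.626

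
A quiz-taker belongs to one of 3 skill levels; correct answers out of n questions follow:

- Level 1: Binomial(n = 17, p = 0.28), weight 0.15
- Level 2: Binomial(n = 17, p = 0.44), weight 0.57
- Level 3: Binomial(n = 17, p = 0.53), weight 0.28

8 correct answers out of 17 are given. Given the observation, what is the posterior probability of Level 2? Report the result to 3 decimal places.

Posterior ∝ prior × likelihood, so P(k | x) ∝ π_k f_k(x); normalise over all components.
Binomial probabilities:
  f_1 = C(17,8)·0.28^8·0.72^9 = 24310·3.77802e-05·0.0519987 = 0.0477575
  f_2 = C(17,8)·0.44^8·0.56^9 = 24310·0.00140482·0.00541617 = 0.184969
  f_3 = C(17,8)·0.53^8·0.47^9 = 24310·0.00622597·0.00111913 = 0.169384
Prior × likelihood for each component:
  π_1·f_1 = 0.15 × 0.0477575 = 0.00716363
  π_2·f_2 = 0.57 × 0.184969 = 0.105432
  π_3·f_3 = 0.28 × 0.169384 = 0.0474275
Marginal: 0.00716363 + 0.105432 + 0.0474275 = 0.160023
Responsibility of Level 2: 0.105432 / 0.160023 ≈ 0.659

0.659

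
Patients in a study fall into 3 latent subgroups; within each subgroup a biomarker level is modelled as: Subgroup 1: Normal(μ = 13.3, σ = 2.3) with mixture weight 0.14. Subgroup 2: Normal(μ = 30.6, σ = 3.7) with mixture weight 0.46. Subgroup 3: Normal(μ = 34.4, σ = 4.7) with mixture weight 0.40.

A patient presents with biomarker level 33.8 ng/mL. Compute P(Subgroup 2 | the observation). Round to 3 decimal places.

0.503

Apply Bayes' rule: the posterior for each component is proportional to its prior times its likelihood at x.
Component likelihoods at x = 33.8 ng/mL:
  p_1 = (1/(2.3·√(2π)))·exp(−(33.8−13.3)²/(2·2.3²)) = 0.173453·exp(-39.72117) = 9.7386e-19
  p_2 = (1/(3.7·√(2π)))·exp(−(33.8−30.6)²/(2·3.7²)) = 0.107822·exp(-0.37400) = 0.0741795
  p_3 = (1/(4.7·√(2π)))·exp(−(33.8−34.4)²/(2·4.7²)) = 0.084881·exp(-0.00815) = 0.0841925
Multiply by the mixture weights:
  π_1·p_1 = 0.14 × 9.7386e-19 = 1.3634e-19
  π_2·p_2 = 0.46 × 0.0741795 = 0.0341226
  π_3·p_3 = 0.40 × 0.0841925 = 0.033677
Evidence: 1.3634e-19 + 0.0341226 + 0.033677 = 0.0677996
P(Subgroup 2 | 33.8 ng/mL) ≈ 0.503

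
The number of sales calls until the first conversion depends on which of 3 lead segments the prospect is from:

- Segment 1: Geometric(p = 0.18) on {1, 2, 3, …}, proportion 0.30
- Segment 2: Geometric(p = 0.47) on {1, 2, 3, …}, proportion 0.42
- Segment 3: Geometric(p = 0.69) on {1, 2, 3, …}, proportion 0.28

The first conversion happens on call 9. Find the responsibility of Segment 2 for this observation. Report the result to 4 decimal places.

0.1001

The responsibility of component k is π_k f_k(x) divided by Σ_j π_j f_j(x).
Component likelihoods at x = 9:
  p_1 = 0.18·(1−0.18)^8 = 0.18·0.204414 = 0.0367945
  p_2 = 0.47·(1−0.47)^8 = 0.47·0.00622597 = 0.00292621
  p_3 = 0.69·(1−0.69)^8 = 0.69·8.52891e-05 = 5.88495e-05
Unnormalised posteriors:
  π_1·p_1 = 0.30 × 0.0367945 = 0.0110384
  π_2·p_2 = 0.42 × 0.00292621 = 0.00122901
  π_3·p_3 = 0.28 × 5.88495e-05 = 1.64779e-05
Evidence: 0.0110384 + 0.00122901 + 1.64779e-05 = 0.0122838
So the posterior for Segment 2 is 0.00122901 / 0.0122838 ≈ 0.1001.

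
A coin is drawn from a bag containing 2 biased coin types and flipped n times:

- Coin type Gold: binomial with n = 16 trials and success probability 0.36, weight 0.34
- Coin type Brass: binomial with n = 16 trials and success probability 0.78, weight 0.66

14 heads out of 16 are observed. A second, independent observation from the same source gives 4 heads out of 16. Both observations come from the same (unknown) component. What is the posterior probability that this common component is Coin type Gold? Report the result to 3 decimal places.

0.591

P(component k | x) = π_k·f_k(x) / marginal(x), where marginal(x) = Σ_j π_j·f_j(x).
Since both observations come from the same component, the likelihood for component k is f_k(x₁)·f_k(x₂).
  f_Gold = [C(16,14)·0.36^14·0.64^2 = 120·6.14094e-07·0.4096 = 3.0184e-05] × [0.144358] = 4.3573e-06
  f_Brass = [C(16,14)·0.78^14·0.22^2 = 120·0.0308549·0.0484 = 0.179205] × [8.66008e-06] = 1.55193e-06
Unnormalised posteriors:
  π_Gold·f_Gold = 0.34 × 4.3573e-06 = 1.48148e-06
  π_Brass·f_Brass = 0.66 × 1.55193e-06 = 1.02428e-06
Evidence: 1.48148e-06 + 1.02428e-06 = 2.50576e-06
Responsibility of Coin type Gold: 1.48148e-06 / 2.50576e-06 ≈ 0.591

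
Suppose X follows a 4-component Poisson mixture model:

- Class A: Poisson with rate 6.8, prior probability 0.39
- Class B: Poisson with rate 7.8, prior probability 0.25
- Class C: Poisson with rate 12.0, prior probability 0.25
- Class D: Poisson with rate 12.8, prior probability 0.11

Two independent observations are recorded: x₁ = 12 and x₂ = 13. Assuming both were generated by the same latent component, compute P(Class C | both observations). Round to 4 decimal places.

0.6352

P(component k | x) = w_k·f_k(x) / marginal(x), where marginal(x) = Σ_j w_j·f_j(x).
Since both observations come from the same component, the likelihood for component k is f_k(x₁)·f_k(x₂).
  f_A = [e^(−6.8)·6.8^12/12! = 0.0227283] × [0.0118887] = 0.000270209
  f_B = [e^(−7.8)·7.8^12/12! = 0.0433812] × [0.0260287] = 0.00112916
  f_C = [e^(−12.0)·12.0^12/12! = 0.114368] × [0.10557] = 0.0120739
  f_D = [e^(−12.8)·12.8^12/12! = 0.111484] × [0.109769] = 0.0122375
Multiply by the mixture weights:
  w_A·f_A = 0.39 × 0.000270209 = 0.000105382
  w_B·f_B = 0.25 × 0.00112916 = 0.000282289
  w_C·f_C = 0.25 × 0.0120739 = 0.00301847
  w_D·f_D = 0.11 × 0.0122375 = 0.00134613
Normaliser: 0.000105382 + 0.000282289 + 0.00301847 + 0.00134613 = 0.00475226
P(Class C | x₁, x₂) ≈ 0.6352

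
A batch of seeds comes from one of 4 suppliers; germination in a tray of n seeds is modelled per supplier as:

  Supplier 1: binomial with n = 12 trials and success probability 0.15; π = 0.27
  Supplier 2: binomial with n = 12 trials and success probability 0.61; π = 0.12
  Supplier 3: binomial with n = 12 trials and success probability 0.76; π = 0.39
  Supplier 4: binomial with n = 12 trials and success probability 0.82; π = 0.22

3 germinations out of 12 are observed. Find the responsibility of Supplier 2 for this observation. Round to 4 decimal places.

Posterior ∝ prior × likelihood, so P(k | x) ∝ π_k f_k(x); normalise over all components.
Component likelihoods at x = 3 germinations out of 12:
  f_1 = C(12,3)·0.15^3·0.85^9 = 220·0.003375·0.231617 = 0.171976
  f_2 = C(12,3)·0.61^3·0.39^9 = 220·0.226981·0.000208728 = 0.010423
  f_3 = C(12,3)·0.76^3·0.24^9 = 220·0.438976·2.64181e-06 = 0.000255132
  f_4 = C(12,3)·0.82^3·0.18^9 = 220·0.551368·1.98359e-07 = 2.40612e-05
Prior × likelihood for each component:
  π_1·f_1 = 0.27 × 0.171976 = 0.0464334
  π_2·f_2 = 0.12 × 0.010423 = 0.00125076
  π_3·f_3 = 0.39 × 0.000255132 = 9.95014e-05
  π_4·f_4 = 0.22 × 2.40612e-05 = 5.29346e-06
Denominator: 0.0464334 + 0.00125076 + 9.95014e-05 + 5.29346e-06 = 0.047789
So the posterior for Supplier 2 is 0.00125076 / 0.047789 ≈ 0.0262.

0.0262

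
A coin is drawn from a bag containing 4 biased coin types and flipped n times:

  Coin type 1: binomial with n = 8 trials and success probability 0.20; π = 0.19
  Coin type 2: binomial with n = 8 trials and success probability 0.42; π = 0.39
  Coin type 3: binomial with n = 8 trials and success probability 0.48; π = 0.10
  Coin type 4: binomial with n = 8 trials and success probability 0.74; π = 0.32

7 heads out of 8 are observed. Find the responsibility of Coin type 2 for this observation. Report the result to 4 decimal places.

Apply Bayes' rule: the posterior for each component is proportional to its prior times its likelihood at x.
Component likelihoods at x = 7 heads out of 8:
  p_1 = 8.192e-05
  p_2 = 0.010697
  p_3 = 0.024422
  p_4 = 0.252747
Prior × likelihood for each component:
  P(Z=1)·p_1 = 0.19 × 8.192e-05 = 1.55648e-05
  P(Z=2)·p_2 = 0.39 × 0.010697 = 0.00417184
  P(Z=3)·p_3 = 0.10 × 0.024422 = 0.0024422
  P(Z=4)·p_4 = 0.32 × 0.252747 = 0.0808789
Denominator: 1.55648e-05 + 0.00417184 + 0.0024422 + 0.0808789 = 0.0875085
P(Coin type 2 | the observation) = 0.00417184 / 0.0875085 ≈ 0.0477

0.0477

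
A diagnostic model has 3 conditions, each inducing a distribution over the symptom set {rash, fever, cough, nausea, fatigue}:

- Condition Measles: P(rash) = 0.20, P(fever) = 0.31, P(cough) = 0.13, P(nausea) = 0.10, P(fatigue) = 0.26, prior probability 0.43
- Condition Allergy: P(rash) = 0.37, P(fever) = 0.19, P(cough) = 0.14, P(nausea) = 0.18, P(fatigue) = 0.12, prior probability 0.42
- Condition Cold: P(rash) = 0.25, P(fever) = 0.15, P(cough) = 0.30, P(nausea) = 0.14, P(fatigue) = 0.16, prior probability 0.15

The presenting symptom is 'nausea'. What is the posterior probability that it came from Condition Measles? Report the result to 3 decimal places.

0.308

The responsibility of component k is π_k f_k(x) divided by Σ_j π_j f_j(x).
Evaluate each component's likelihood at the observed value:
  p_Measles = 0.1
  p_Allergy = 0.18
  p_Cold = 0.14
Weight by the priors:
  π_Measles·p_Measles = 0.43 × 0.1 = 0.043
  π_Allergy·p_Allergy = 0.42 × 0.18 = 0.0756
  π_Cold·p_Cold = 0.15 × 0.14 = 0.021
Normaliser: 0.043 + 0.0756 + 0.021 = 0.1396
P(Condition Measles | x) = 0.043 / 0.1396 ≈ 0.308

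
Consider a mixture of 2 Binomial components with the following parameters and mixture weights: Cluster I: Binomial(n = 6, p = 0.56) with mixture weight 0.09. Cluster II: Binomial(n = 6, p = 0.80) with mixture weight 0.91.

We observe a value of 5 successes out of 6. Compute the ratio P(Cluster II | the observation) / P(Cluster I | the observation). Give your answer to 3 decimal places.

Since P(k|x) ∝ P(Z=k) f_k(x), the posterior odds are P(Z=i) f_i(x) / (P(Z=j) f_j(x)).
Component likelihoods at x = 5 successes out of 6:
  p_I = C(6,5)·0.56^5·0.44^1 = 6·0.0550732·0.44 = 0.145393
  p_II = C(6,5)·0.80^5·0.20^1 = 6·0.32768·0.2 = 0.393216
0.357827 / 0.0130854 ≈ 27.346

27.346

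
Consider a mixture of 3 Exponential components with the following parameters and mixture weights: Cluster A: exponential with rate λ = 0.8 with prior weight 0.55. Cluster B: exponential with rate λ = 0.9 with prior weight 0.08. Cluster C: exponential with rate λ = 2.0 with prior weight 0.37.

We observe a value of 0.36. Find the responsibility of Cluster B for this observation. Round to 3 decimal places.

0.070

P(component k | x) = P(Z=k)·f_k(x) / marginal(x), where marginal(x) = Σ_j P(Z=j)·f_j(x).
Exponential densities:
  p_A = 0.599809
  p_B = 0.650925
  p_C = 0.973505
Unnormalised posteriors:
  P(Z=A)·p_A = 0.55 × 0.599809 = 0.329895
  P(Z=B)·p_B = 0.08 × 0.650925 = 0.052074
  P(Z=C)·p_C = 0.37 × 0.973505 = 0.360197
Evidence: 0.329895 + 0.052074 + 0.360197 = 0.742166
Responsibility of Cluster B: 0.052074 / 0.742166 ≈ 0.070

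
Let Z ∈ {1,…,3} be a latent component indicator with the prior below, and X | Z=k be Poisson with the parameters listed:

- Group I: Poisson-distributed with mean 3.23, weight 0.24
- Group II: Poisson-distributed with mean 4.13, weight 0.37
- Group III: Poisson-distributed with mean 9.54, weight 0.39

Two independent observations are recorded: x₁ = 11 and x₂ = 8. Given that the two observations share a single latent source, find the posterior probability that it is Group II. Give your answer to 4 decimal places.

P(component k | x) = P(Z=k)·f_k(x) / marginal(x), where marginal(x) = Σ_j P(Z=j)·f_j(x).
Since both observations come from the same component, the likelihood for component k is f_k(x₁)·f_k(x₂).
  f_I = [e^(−3.23)·3.23^11/11! = 0.000395641] × [0.0116233] = 4.59864e-06
  f_II = [e^(−4.13)·4.13^11/11! = 0.00240247] × [0.0337632] = 8.11152e-05
  f_III = [e^(−9.54)·9.54^11/11! = 0.107327] × [0.122376] = 0.0131342
Multiply by the mixture weights:
  P(Z=I)·f_I = 0.24 × 4.59864e-06 = 1.10367e-06
  P(Z=II)·f_II = 0.37 × 8.11152e-05 = 3.00126e-05
  P(Z=III)·f_III = 0.39 × 0.0131342 = 0.00512234
Sum: 1.10367e-06 + 3.00126e-05 + 0.00512234 = 0.00515346
So the posterior for Group II is 3.00126e-05 / 0.00515346 ≈ 0.0058.

0.0058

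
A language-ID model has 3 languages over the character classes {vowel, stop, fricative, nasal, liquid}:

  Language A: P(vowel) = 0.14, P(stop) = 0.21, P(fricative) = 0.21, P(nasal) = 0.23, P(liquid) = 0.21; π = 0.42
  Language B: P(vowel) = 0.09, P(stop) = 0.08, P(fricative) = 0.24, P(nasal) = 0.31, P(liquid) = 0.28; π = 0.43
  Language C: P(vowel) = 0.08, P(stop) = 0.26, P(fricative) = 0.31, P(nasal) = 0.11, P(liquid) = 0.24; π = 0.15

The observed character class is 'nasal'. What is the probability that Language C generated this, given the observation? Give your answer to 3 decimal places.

P(component k | x) = π_k·f_k(x) / marginal(x), where marginal(x) = Σ_j π_j·f_j(x).
Categorical probabilities:
  L_A = P(nasal | comp) = 0.23
  L_B = P(nasal | comp) = 0.31
  L_C = P(nasal | comp) = 0.11
Weight by the priors:
  π_A·L_A = 0.42 × 0.23 = 0.0966
  π_B·L_B = 0.43 × 0.31 = 0.1333
  π_C·L_C = 0.15 × 0.11 = 0.0165
Evidence: 0.0966 + 0.1333 + 0.0165 = 0.2464
So the posterior for Language C is 0.0165 / 0.2464 ≈ 0.067.

0.067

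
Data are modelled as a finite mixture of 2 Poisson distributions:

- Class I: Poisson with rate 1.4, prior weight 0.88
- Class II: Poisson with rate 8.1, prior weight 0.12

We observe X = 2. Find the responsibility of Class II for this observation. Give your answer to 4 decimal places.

0.0056

Apply Bayes' rule: the posterior for each component is proportional to its prior times its likelihood at x.
Component likelihoods at x = 2:
  p_I = 0.241665
  p_II = 0.0099576
Multiply by the mixture weights:
  π_I·p_I = 0.88 × 0.241665 = 0.212665
  π_II·p_II = 0.12 × 0.0099576 = 0.00119491
Evidence: 0.212665 + 0.00119491 = 0.21386
P(Class II | 2) = 0.00119491 / 0.21386 ≈ 0.0056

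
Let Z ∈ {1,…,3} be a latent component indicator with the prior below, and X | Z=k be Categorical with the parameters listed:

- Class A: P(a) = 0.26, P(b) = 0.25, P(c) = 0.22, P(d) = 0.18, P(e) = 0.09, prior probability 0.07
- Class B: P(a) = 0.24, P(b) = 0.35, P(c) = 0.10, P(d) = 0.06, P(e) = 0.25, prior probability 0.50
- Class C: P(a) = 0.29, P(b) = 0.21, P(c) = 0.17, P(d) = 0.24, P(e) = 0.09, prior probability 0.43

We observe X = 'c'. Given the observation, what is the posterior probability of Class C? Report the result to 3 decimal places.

By Bayes' theorem, P(k | x) = π_k f_k(x) / Σ_j π_j f_j(x).
Evaluate each component's likelihood at the observed value:
  f_A = 0.22
  f_B = 0.1
  f_C = 0.17
Unnormalised posteriors:
  π_A·f_A = 0.07 × 0.22 = 0.0154
  π_B·f_B = 0.50 × 0.1 = 0.05
  π_C·f_C = 0.43 × 0.17 = 0.0731
Marginal: 0.0154 + 0.05 + 0.0731 = 0.1385
So the posterior for Class C is 0.0731 / 0.1385 ≈ 0.528.

0.528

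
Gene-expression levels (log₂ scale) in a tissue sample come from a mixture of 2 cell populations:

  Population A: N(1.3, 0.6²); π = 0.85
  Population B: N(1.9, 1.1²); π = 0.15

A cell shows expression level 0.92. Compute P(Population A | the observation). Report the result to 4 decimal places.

0.9267

P(component k | x) = π_k·f_k(x) / marginal(x), where marginal(x) = Σ_j π_j·f_j(x).
Normal densities:
  p_A = 0.544075
  p_B = 0.243873
Prior × likelihood for each component:
  π_A·p_A = 0.85 × 0.544075 = 0.462464
  π_B·p_B = 0.15 × 0.243873 = 0.0365809
Marginal: 0.462464 + 0.0365809 = 0.499045
So the posterior for Population A is 0.462464 / 0.499045 ≈ 0.9267.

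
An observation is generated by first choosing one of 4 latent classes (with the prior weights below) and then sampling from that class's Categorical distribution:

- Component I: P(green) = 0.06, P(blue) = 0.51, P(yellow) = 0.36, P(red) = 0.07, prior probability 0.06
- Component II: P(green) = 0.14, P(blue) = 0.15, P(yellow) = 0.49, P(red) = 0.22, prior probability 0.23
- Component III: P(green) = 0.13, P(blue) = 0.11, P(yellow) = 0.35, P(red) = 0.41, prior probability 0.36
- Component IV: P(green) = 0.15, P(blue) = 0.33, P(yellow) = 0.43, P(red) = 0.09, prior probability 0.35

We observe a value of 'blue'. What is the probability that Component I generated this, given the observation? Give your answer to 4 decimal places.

Posterior ∝ prior × likelihood, so P(k | x) ∝ w_k f_k(x); normalise over all components.
Component likelihoods at x = 'blue':
  f_I = P(blue | comp) = 0.51
  f_II = P(blue | comp) = 0.15
  f_III = P(blue | comp) = 0.11
  f_IV = P(blue | comp) = 0.33
Unnormalised posteriors:
  w_I·f_I = 0.06 × 0.51 = 0.0306
  w_II·f_II = 0.23 × 0.15 = 0.0345
  w_III·f_III = 0.36 × 0.11 = 0.0396
  w_IV·f_IV = 0.35 × 0.33 = 0.1155
Denominator: 0.0306 + 0.0345 + 0.0396 + 0.1155 = 0.2202
P(Component I | 'blue') = 0.0306 / 0.2202 ≈ 0.1390

0.1390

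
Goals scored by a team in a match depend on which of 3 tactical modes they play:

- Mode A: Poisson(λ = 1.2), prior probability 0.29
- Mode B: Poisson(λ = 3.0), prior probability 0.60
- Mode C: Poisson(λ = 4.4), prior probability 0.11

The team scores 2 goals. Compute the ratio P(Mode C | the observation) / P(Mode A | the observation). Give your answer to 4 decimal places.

Posterior odds = (w_i f_i(x)) / (w_j f_j(x)); the normalising sum cancels.
Poisson probabilities:
  L_A = 0.21686
  L_B = 0.224042
  L_C = 0.118845
0.0130729 / 0.0628894 ≈ 0.2079

0.2079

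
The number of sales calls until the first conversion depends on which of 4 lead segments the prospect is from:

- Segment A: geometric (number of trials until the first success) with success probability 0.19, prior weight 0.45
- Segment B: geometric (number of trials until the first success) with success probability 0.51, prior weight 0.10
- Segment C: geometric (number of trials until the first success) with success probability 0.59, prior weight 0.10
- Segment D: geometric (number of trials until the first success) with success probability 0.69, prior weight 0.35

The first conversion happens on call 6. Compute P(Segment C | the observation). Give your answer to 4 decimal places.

Apply Bayes' rule: the posterior for each component is proportional to its prior times its likelihood at x.
Geometric probabilities:
  p_A = 0.0662489
  p_B = 0.0144062
  p_C = 0.00683552
  p_D = 0.00197541
Prior × likelihood for each component:
  π_A·p_A = 0.45 × 0.0662489 = 0.029812
  π_B·p_B = 0.10 × 0.0144062 = 0.00144062
  π_C·p_C = 0.10 × 0.00683552 = 0.000683552
  π_D·p_D = 0.35 × 0.00197541 = 0.000691394
Sum: 0.029812 + 0.00144062 + 0.000683552 + 0.000691394 = 0.0326276
Responsibility of Segment C: 0.000683552 / 0.0326276 ≈ 0.0210

0.0210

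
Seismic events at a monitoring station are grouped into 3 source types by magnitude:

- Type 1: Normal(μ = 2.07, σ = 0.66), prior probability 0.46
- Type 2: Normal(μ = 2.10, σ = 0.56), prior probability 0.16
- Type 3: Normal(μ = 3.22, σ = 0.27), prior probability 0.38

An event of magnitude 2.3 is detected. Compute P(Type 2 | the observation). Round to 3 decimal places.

By Bayes' theorem, P(k | x) = P(Z=k) f_k(x) / Σ_j P(Z=j) f_j(x).
Normal densities:
  f_1 = (1/(0.66·√(2π)))·exp(−(2.3−2.07)²/(2·0.66²)) = 0.604458·exp(-0.06072) = 0.568847
  f_2 = (1/(0.56·√(2π)))·exp(−(2.3−2.10)²/(2·0.56²)) = 0.712397·exp(-0.06378) = 0.668382
  f_3 = (1/(0.27·√(2π)))·exp(−(2.3−3.22)²/(2·0.27²)) = 1.477564·exp(-5.80521) = 0.00445015
Weight by the priors:
  P(Z=1)·f_1 = 0.46 × 0.568847 = 0.26167
  P(Z=2)·f_2 = 0.16 × 0.668382 = 0.106941
  P(Z=3)·f_3 = 0.38 × 0.00445015 = 0.00169106
Normaliser: 0.26167 + 0.106941 + 0.00169106 = 0.370302
P(Type 2 | data) ≈ 0.289

0.289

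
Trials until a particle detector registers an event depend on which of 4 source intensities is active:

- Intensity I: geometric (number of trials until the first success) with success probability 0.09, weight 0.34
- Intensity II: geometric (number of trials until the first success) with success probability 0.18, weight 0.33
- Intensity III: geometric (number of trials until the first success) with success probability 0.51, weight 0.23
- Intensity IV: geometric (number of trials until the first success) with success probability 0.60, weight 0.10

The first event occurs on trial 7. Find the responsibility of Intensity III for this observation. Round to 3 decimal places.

0.044

P(component k | x) = π_k·f_k(x) / marginal(x), where marginal(x) = Σ_j π_j·f_j(x).
Component likelihoods at x = 7:
  f_I = 0.0511082
  f_II = 0.0547212
  f_III = 0.00705906
  f_IV = 0.0024576
Prior × likelihood for each component:
  π_I·f_I = 0.34 × 0.0511082 = 0.0173768
  π_II·f_II = 0.33 × 0.0547212 = 0.018058
  π_III·f_III = 0.23 × 0.00705906 = 0.00162358
  π_IV·f_IV = 0.10 × 0.0024576 = 0.00024576
Marginal: 0.0173768 + 0.018058 + 0.00162358 + 0.00024576 = 0.0373041
P(Intensity III | 7) ≈ 0.044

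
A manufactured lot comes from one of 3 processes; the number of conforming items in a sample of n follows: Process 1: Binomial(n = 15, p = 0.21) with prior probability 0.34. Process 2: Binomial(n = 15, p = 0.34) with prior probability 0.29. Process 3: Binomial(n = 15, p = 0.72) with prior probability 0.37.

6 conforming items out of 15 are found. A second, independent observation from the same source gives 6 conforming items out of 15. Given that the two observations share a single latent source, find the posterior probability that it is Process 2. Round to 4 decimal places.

By Bayes' theorem, P(k | x) = w_k f_k(x) / Σ_j w_j f_j(x).
Since both observations come from the same component, the likelihood for component k is f_k(x₁)·f_k(x₂).
  p_1 = [0.0514474] × [0.0514474] = 0.00264684
  p_2 = [0.183727] × [0.183727] = 0.0337556
  p_3 = [0.00737601] × [0.00737601] = 5.44055e-05
Unnormalised posteriors:
  w_1·p_1 = 0.34 × 0.00264684 = 0.000899925
  w_2·p_2 = 0.29 × 0.0337556 = 0.00978913
  w_3·p_3 = 0.37 × 5.44055e-05 = 2.013e-05
Sum: 0.000899925 + 0.00978913 + 2.013e-05 = 0.0107092
So the posterior for Process 2 is 0.00978913 / 0.0107092 ≈ 0.9141.

0.9141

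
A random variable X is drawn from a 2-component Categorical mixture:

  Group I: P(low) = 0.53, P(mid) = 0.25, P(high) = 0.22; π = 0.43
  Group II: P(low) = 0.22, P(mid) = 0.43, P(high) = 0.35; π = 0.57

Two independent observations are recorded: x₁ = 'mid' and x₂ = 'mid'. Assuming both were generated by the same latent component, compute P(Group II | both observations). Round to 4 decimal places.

0.7968

P(component k | x) = π_k·f_k(x) / marginal(x), where marginal(x) = Σ_j π_j·f_j(x).
Since both observations come from the same component, the likelihood for component k is f_k(x₁)·f_k(x₂).
  p_I = [0.25] × [0.25] = 0.0625
  p_II = [0.43] × [0.43] = 0.1849
Unnormalised posteriors:
  π_I·p_I = 0.43 × 0.0625 = 0.026875
  π_II·p_II = 0.57 × 0.1849 = 0.105393
Normaliser: 0.026875 + 0.105393 = 0.132268
Responsibility of Group II: 0.105393 / 0.132268 ≈ 0.7968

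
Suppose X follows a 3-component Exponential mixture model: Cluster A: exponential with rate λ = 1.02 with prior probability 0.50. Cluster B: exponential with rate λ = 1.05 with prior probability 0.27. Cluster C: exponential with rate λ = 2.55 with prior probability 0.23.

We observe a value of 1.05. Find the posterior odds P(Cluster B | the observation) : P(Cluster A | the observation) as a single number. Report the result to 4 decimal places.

The posterior odds equal the prior odds times the likelihood ratio: (π_i/π_j)·(f_i(x)/f_j(x)).
Evaluate each component's likelihood at the observed value:
  f_A = 1.02·e^(−1.02·1.05) = 1.02·e^(−1.0710) = 0.349519
  f_B = 1.05·e^(−1.05·1.05) = 1.05·e^(−1.1025) = 0.348642
  f_C = 2.55·e^(−2.55·1.05) = 2.55·e^(−2.6775) = 0.175274
0.0941333 / 0.174759 ≈ 0.5386

0.5386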